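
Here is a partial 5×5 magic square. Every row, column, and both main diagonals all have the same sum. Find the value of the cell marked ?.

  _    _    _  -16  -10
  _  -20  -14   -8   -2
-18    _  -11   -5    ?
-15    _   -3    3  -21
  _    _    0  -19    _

Column 4 is complete and sums to -45; that is the magic constant.
Row 2 needs -45; the known cells sum to -44, so (2,1) = -1.
Row 4 must total -45; the given cells sum to -36, so (4,2) = -9.
Using column 3: -14 + (-11) + (-3) + 0 + ? → (1,3) = -45 − (-28) = -17.
Anti-diagonal needs -45; the known cells sum to -38, so (5,1) = -7.
The remaining cell in column 1 is (1,1) = -45 − (-41) = -4.
Main diagonal: -4 + (-20) + (-11) + 3 + ? = -45, so (5,5) = -13.
The remaining cell in row 1 is (1,2) = -45 − (-47) = 2.
Row 5 must total -45; the given cells sum to -39, so (5,2) = -6.
From column 2, -45 − (2 + (-20) + (-9) + (-6)) gives (3,2) = -12.
Column 5: -10 + (-2) + (-21) + (-13) + ? = -45, so (3,5) = 1.

1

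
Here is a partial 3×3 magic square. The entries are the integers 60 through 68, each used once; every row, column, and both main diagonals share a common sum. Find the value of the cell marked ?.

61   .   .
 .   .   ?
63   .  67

The entries are 60 through 68, which sum to 576, so each line sums to 576/3 = 192.
Row 3: 63 + 67 + ? = 192, so (3,2) = 62.
From column 1, 192 − (61 + 63) gives (2,1) = 68.
Main diagonal must total 192; the given cells sum to 128, so (2,2) = 64.
From anti-diagonal, 192 − (64 + 63) gives (1,3) = 65.
From row 1, 192 − (61 + 65) gives (1,2) = 66.
Row 2: 68 + 64 + ? = 192, so (2,3) = 60.

60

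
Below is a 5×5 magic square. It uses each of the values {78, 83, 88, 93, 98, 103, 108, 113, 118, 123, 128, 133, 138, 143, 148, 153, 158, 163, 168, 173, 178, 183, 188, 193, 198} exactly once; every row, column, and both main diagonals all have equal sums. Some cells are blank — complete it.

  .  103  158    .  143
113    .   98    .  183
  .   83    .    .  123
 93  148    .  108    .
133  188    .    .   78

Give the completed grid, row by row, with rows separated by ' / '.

The 25 entries sum to 3450, so each line sums to 3450/5 = 690.
Using column 2: 103 + 83 + 148 + 188 + ? → (2,2) = 690 − 522 = 168.
Using column 5: 143 + 183 + 123 + 78 + ? → (4,5) = 690 − 527 = 163.
The remaining cell in row 2 is (2,4) = 690 − 562 = 128.
Row 4 must total 690; the given cells sum to 512, so (4,3) = 178.
Anti-diagonal must total 690; the given cells sum to 552, so (3,3) = 138.
Using column 3: 158 + 98 + 138 + 178 + ? → (5,3) = 690 − 572 = 118.
Using main diagonal: 168 + 138 + 108 + 78 + ? → (1,1) = 690 − 492 = 198.
Using row 1: 198 + 103 + 158 + 143 + ? → (1,4) = 690 − 602 = 88.
Using row 5: 133 + 188 + 118 + 78 + ? → (5,4) = 690 − 517 = 173.
The remaining cell in column 1 is (3,1) = 690 − 537 = 153.
Using column 4: 88 + 128 + 108 + 173 + ? → (3,4) = 690 − 497 = 193.

198 103 158 88 143 / 113 168 98 128 183 / 153 83 138 193 123 / 93 148 178 108 163 / 133 188 118 173 78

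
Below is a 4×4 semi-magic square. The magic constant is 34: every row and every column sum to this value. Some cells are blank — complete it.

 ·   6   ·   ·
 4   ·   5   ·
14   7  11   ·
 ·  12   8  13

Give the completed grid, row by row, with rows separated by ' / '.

The remaining cell in row 3 is (3,4) = 34 − 32 = 2.
From row 4, 34 − (12 + 8 + 13) gives (4,1) = 1.
Column 1 must total 34; the given cells sum to 19, so (1,1) = 15.
The remaining cell in column 2 is (2,2) = 34 − 25 = 9.
Column 3 must total 34; the given cells sum to 24, so (1,3) = 10.
Row 1 needs 34; the known cells sum to 31, so (1,4) = 3.
Row 2 needs 34; the known cells sum to 18, so (2,4) = 16.

15 6 10 3 / 4 9 5 16 / 14 7 11 2 / 1 12 8 13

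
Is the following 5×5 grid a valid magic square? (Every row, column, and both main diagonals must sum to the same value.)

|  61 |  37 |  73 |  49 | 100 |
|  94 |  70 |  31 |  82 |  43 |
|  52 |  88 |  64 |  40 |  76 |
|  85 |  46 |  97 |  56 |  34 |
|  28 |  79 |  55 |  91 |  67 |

No — row 4 sums to 318 but column 1 sums to 320.

Row 1: 61 + 37 + 73 + 49 + 100 = 320.
Row 2: 94 + 70 + 31 + 82 + 43 = 320.
Row 3: 52 + 88 + 64 + 40 + 76 = 320.
Row 4: 85 + 46 + 97 + 56 + 34 = 318.
Row 5: 28 + 79 + 55 + 91 + 67 = 320.
Column 1: 61 + 94 + 52 + 85 + 28 = 320.
Column 2: 37 + 70 + 88 + 46 + 79 = 320.
Column 3: 73 + 31 + 64 + 97 + 55 = 320.
Column 4: 49 + 82 + 40 + 56 + 91 = 318.
Column 5: 100 + 43 + 76 + 34 + 67 = 320.
Main diagonal: 61 + 70 + 64 + 56 + 67 = 318.
Anti-diagonal: 100 + 82 + 64 + 46 + 28 = 320.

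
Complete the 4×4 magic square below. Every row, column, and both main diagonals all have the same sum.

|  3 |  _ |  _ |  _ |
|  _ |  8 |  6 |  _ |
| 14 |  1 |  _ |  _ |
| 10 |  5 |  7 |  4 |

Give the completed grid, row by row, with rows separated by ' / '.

Row 4 is already complete: 10 + 5 + 7 + 4 = 26, so that is the magic constant.
Using column 1: 3 + 14 + 10 + ? → (2,1) = 26 − 27 = -1.
Column 2 needs 26; the known cells sum to 14, so (1,2) = 12.
The remaining cell in main diagonal is (3,3) = 26 − 15 = 11.
Using anti-diagonal: 6 + 1 + 10 + ? → (1,4) = 26 − 17 = 9.
Row 1 needs 26; the known cells sum to 24, so (1,3) = 2.
Row 2: -1 + 8 + 6 + ? = 26, so (2,4) = 13.
Row 3 needs 26; the known cells sum to 26, so (3,4) = 0.

3 12 2 9 / -1 8 6 13 / 14 1 11 0 / 10 5 7 4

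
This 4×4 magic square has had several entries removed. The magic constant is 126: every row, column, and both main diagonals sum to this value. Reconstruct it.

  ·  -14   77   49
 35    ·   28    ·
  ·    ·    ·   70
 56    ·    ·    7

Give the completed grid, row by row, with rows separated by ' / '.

14 -14 77 49 / 35 63 28 0 / 21 -7 42 70 / 56 84 -21 7

Row 1 needs 126; the known cells sum to 112, so (1,1) = 14.
Column 1: 14 + 35 + 56 + ? = 126, so (3,1) = 21.
Using column 4: 49 + 70 + 7 + ? → (2,4) = 126 − 126 = 0.
The remaining cell in anti-diagonal is (3,2) = 126 − 133 = -7.
Row 2 needs 126; the known cells sum to 63, so (2,2) = 63.
Row 3: 21 + (-7) + 70 + ? = 126, so (3,3) = 42.
Column 2 needs 126; the known cells sum to 42, so (4,2) = 84.
Column 3: 77 + 28 + 42 + ? = 126, so (4,3) = -21.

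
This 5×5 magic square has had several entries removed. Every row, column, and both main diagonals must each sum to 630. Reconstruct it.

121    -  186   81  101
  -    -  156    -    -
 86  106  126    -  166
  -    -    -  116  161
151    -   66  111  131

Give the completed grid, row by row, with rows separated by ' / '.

121 141 186 81 101 / 91 136 156 176 71 / 86 106 126 146 166 / 181 76 96 116 161 / 151 171 66 111 131

Using row 1: 121 + 186 + 81 + 101 + ? → (1,2) = 630 − 489 = 141.
Row 3 needs 630; the known cells sum to 484, so (3,4) = 146.
The remaining cell in row 5 is (5,2) = 630 − 459 = 171.
Column 3 must total 630; the given cells sum to 534, so (4,3) = 96.
Column 4 must total 630; the given cells sum to 454, so (2,4) = 176.
Column 5 must total 630; the given cells sum to 559, so (2,5) = 71.
Main diagonal must total 630; the given cells sum to 494, so (2,2) = 136.
Anti-diagonal: 101 + 176 + 126 + 151 + ? = 630, so (4,2) = 76.
Row 2 needs 630; the known cells sum to 539, so (2,1) = 91.
Using row 4: 76 + 96 + 116 + 161 + ? → (4,1) = 630 − 449 = 181.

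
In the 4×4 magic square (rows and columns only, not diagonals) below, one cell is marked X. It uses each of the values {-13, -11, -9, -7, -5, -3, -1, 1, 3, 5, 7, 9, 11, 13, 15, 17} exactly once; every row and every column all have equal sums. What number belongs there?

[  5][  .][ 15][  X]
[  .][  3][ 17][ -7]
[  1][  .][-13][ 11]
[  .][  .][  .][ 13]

-9

The 16 entries sum to 32, so each line sums to 32/4 = 8.
The remaining cell in row 2 is (2,1) = 8 − 13 = -5.
The remaining cell in row 3 is (3,2) = 8 − (-1) = 9.
The remaining cell in column 1 is (4,1) = 8 − 1 = 7.
Column 3 must total 8; the given cells sum to 19, so (4,3) = -11.
Using column 4: -7 + 11 + 13 + ? → (1,4) = 8 − 17 = -9.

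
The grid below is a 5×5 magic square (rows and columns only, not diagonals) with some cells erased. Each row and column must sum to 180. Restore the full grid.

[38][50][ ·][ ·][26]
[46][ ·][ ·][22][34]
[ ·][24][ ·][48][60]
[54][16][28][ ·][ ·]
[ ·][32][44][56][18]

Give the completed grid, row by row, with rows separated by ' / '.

38 50 52 14 26 / 46 58 20 22 34 / 12 24 36 48 60 / 54 16 28 40 42 / 30 32 44 56 18

Row 5: 32 + 44 + 56 + 18 + ? = 180, so (5,1) = 30.
The remaining cell in column 1 is (3,1) = 180 − 168 = 12.
From column 2, 180 − (50 + 24 + 16 + 32) gives (2,2) = 58.
Using column 5: 26 + 34 + 60 + 18 + ? → (4,5) = 180 − 138 = 42.
Row 2 must total 180; the given cells sum to 160, so (2,3) = 20.
Row 3 needs 180; the known cells sum to 144, so (3,3) = 36.
Using row 4: 54 + 16 + 28 + 42 + ? → (4,4) = 180 − 140 = 40.
From column 3, 180 − (20 + 36 + 28 + 44) gives (1,3) = 52.
Column 4 must total 180; the given cells sum to 166, so (1,4) = 14.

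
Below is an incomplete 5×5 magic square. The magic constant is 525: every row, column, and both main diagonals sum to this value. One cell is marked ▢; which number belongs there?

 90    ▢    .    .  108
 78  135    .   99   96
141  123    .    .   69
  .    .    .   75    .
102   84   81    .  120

The remaining cell in row 2 is (2,3) = 525 − 408 = 117.
Row 5 needs 525; the known cells sum to 387, so (5,4) = 138.
Column 1: 90 + 78 + 141 + 102 + ? = 525, so (4,1) = 114.
Using column 5: 108 + 96 + 69 + 120 + ? → (4,5) = 525 − 393 = 132.
Using main diagonal: 90 + 135 + 75 + 120 + ? → (3,3) = 525 − 420 = 105.
Anti-diagonal needs 525; the known cells sum to 414, so (4,2) = 111.
Using row 3: 141 + 123 + 105 + 69 + ? → (3,4) = 525 − 438 = 87.
Row 4: 114 + 111 + 75 + 132 + ? = 525, so (4,3) = 93.
The remaining cell in column 2 is (1,2) = 525 − 453 = 72.

72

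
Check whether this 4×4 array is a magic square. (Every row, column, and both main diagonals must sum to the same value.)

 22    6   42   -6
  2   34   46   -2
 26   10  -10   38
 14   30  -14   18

Row 1: 22 + 6 + 42 + (-6) = 64.
Row 2: 2 + 34 + 46 + (-2) = 80.
Row 3: 26 + 10 + (-10) + 38 = 64.
Row 4: 14 + 30 + (-14) + 18 = 48.
Column 1: 22 + 2 + 26 + 14 = 64.
Column 2: 6 + 34 + 10 + 30 = 80.
Column 3: 42 + 46 + (-10) + (-14) = 64.
Column 4: -6 + (-2) + 38 + 18 = 48.
Main diagonal: 22 + 34 + (-10) + 18 = 64.
Anti-diagonal: -6 + 46 + 10 + 14 = 64.

No — column 2 sums to 80 but column 4 sums to 48.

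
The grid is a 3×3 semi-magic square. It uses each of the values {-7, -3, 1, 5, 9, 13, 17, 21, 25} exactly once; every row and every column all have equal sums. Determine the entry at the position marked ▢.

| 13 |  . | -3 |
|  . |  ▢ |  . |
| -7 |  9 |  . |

1

The 9 entries sum to 81, so each line sums to 81/3 = 27.
Using row 1: 13 + (-3) + ? → (1,2) = 27 − 10 = 17.
Row 3 needs 27; the known cells sum to 2, so (3,3) = 25.
Column 1 must total 27; the given cells sum to 6, so (2,1) = 21.
From column 2, 27 − (17 + 9) gives (2,2) = 1.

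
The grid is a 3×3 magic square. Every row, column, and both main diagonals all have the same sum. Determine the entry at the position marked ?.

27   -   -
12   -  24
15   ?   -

30

Column 1 is complete and sums to 54; that is the magic constant.
Using row 2: 12 + 24 + ? → (2,2) = 54 − 36 = 18.
From main diagonal, 54 − (27 + 18) gives (3,3) = 9.
The remaining cell in anti-diagonal is (1,3) = 54 − 33 = 21.
Row 1 needs 54; the known cells sum to 48, so (1,2) = 6.
Using row 3: 15 + 9 + ? → (3,2) = 54 − 24 = 30.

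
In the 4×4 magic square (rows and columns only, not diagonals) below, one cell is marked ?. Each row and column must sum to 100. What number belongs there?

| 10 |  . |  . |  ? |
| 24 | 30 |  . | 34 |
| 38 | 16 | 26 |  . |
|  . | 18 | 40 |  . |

32

The remaining cell in row 2 is (2,3) = 100 − 88 = 12.
From row 3, 100 − (38 + 16 + 26) gives (3,4) = 20.
Using column 1: 10 + 24 + 38 + ? → (4,1) = 100 − 72 = 28.
Using column 2: 30 + 16 + 18 + ? → (1,2) = 100 − 64 = 36.
Column 3 must total 100; the given cells sum to 78, so (1,3) = 22.
From row 1, 100 − (10 + 36 + 22) gives (1,4) = 32.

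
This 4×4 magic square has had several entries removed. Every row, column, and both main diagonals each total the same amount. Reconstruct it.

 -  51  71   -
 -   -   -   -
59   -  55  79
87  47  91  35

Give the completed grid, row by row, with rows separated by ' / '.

75 51 71 63 / 39 95 43 83 / 59 67 55 79 / 87 47 91 35

Row 4 is already complete: 87 + 47 + 91 + 35 = 260, so that is the magic constant.
The remaining cell in row 3 is (3,2) = 260 − 193 = 67.
Column 2 needs 260; the known cells sum to 165, so (2,2) = 95.
Column 3 needs 260; the known cells sum to 217, so (2,3) = 43.
Main diagonal: 95 + 55 + 35 + ? = 260, so (1,1) = 75.
Anti-diagonal must total 260; the given cells sum to 197, so (1,4) = 63.
Column 1 must total 260; the given cells sum to 221, so (2,1) = 39.
Column 4 must total 260; the given cells sum to 177, so (2,4) = 83.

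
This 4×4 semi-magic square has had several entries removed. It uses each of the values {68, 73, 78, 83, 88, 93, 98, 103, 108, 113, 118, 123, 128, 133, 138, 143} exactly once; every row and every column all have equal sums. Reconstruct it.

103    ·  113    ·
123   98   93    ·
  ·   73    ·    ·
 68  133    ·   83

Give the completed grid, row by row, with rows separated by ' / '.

The 16 entries sum to 1688, so each line sums to 1688/4 = 422.
Row 2 must total 422; the given cells sum to 314, so (2,4) = 108.
Row 4 must total 422; the given cells sum to 284, so (4,3) = 138.
Column 1 must total 422; the given cells sum to 294, so (3,1) = 128.
Column 2 must total 422; the given cells sum to 304, so (1,2) = 118.
The remaining cell in column 3 is (3,3) = 422 − 344 = 78.
The remaining cell in row 1 is (1,4) = 422 − 334 = 88.
Row 3: 128 + 73 + 78 + ? = 422, so (3,4) = 143.

103 118 113 88 / 123 98 93 108 / 128 73 78 143 / 68 133 138 83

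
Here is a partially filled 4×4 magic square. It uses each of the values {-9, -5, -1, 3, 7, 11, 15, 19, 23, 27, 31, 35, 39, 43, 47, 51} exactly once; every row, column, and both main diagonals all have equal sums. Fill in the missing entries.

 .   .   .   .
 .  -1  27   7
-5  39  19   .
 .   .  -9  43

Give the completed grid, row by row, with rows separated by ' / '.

23 11 47 3 / 51 -1 27 7 / -5 39 19 31 / 15 35 -9 43

The 16 entries sum to 336, so each line sums to 336/4 = 84.
Row 2 needs 84; the known cells sum to 33, so (2,1) = 51.
Row 3 needs 84; the known cells sum to 53, so (3,4) = 31.
The remaining cell in column 3 is (1,3) = 84 − 37 = 47.
Using column 4: 7 + 31 + 43 + ? → (1,4) = 84 − 81 = 3.
Main diagonal: -1 + 19 + 43 + ? = 84, so (1,1) = 23.
Anti-diagonal: 3 + 27 + 39 + ? = 84, so (4,1) = 15.
Row 1: 23 + 47 + 3 + ? = 84, so (1,2) = 11.
Row 4 needs 84; the known cells sum to 49, so (4,2) = 35.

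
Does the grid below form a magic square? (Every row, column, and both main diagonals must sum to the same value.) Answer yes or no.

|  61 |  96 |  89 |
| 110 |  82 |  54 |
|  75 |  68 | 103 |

Row 1: 61 + 96 + 89 = 246.
Row 2: 110 + 82 + 54 = 246.
Row 3: 75 + 68 + 103 = 246.
Column 1: 61 + 110 + 75 = 246.
Column 2: 96 + 82 + 68 = 246.
Column 3: 89 + 54 + 103 = 246.
Main diagonal: 61 + 82 + 103 = 246.
Anti-diagonal: 89 + 82 + 75 = 246.
All lines sum to 246.

Yes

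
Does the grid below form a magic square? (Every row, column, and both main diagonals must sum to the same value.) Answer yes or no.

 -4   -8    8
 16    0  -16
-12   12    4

No — column 2 sums to 4 but anti-diagonal sums to -4.

Row 1: -4 + (-8) + 8 = -4.
Row 2: 16 + 0 + (-16) = 0.
Row 3: -12 + 12 + 4 = 4.
Column 1: -4 + 16 + (-12) = 0.
Column 2: -8 + 0 + 12 = 4.
Column 3: 8 + (-16) + 4 = -4.
Main diagonal: -4 + 0 + 4 = 0.
Anti-diagonal: 8 + 0 + (-12) = -4.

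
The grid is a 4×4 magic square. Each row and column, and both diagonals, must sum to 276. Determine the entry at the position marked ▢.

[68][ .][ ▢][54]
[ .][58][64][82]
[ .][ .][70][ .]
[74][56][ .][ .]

Row 2 needs 276; the known cells sum to 204, so (2,1) = 72.
Using column 1: 68 + 72 + 74 + ? → (3,1) = 276 − 214 = 62.
Using main diagonal: 68 + 58 + 70 + ? → (4,4) = 276 − 196 = 80.
Using anti-diagonal: 54 + 64 + 74 + ? → (3,2) = 276 − 192 = 84.
The remaining cell in row 3 is (3,4) = 276 − 216 = 60.
From row 4, 276 − (74 + 56 + 80) gives (4,3) = 66.
From column 2, 276 − (58 + 84 + 56) gives (1,2) = 78.
Column 3 must total 276; the given cells sum to 200, so (1,3) = 76.

76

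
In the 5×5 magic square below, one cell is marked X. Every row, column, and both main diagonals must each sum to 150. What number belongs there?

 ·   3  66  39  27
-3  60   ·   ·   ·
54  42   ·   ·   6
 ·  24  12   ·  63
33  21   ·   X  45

57

From row 1, 150 − (3 + 66 + 39 + 27) gives (1,1) = 15.
Column 1 must total 150; the given cells sum to 99, so (4,1) = 51.
The remaining cell in column 5 is (2,5) = 150 − 141 = 9.
The remaining cell in row 4 is (4,4) = 150 − 150 = 0.
Using main diagonal: 15 + 60 + 0 + 45 + ? → (3,3) = 150 − 120 = 30.
Anti-diagonal: 27 + 30 + 24 + 33 + ? = 150, so (2,4) = 36.
Row 2: -3 + 60 + 36 + 9 + ? = 150, so (2,3) = 48.
Row 3 must total 150; the given cells sum to 132, so (3,4) = 18.
Column 3: 66 + 48 + 30 + 12 + ? = 150, so (5,3) = -6.
Column 4 must total 150; the given cells sum to 93, so (5,4) = 57.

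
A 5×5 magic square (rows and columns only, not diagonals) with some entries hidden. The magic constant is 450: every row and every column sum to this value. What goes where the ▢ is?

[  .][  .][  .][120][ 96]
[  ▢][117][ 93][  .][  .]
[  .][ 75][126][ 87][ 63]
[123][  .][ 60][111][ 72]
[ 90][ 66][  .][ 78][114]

From row 3, 450 − (75 + 126 + 87 + 63) gives (3,1) = 99.
Row 4 must total 450; the given cells sum to 366, so (4,2) = 84.
The remaining cell in row 5 is (5,3) = 450 − 348 = 102.
Column 2: 117 + 75 + 84 + 66 + ? = 450, so (1,2) = 108.
From column 3, 450 − (93 + 126 + 60 + 102) gives (1,3) = 69.
The remaining cell in column 4 is (2,4) = 450 − 396 = 54.
From column 5, 450 − (96 + 63 + 72 + 114) gives (2,5) = 105.
Row 1: 108 + 69 + 120 + 96 + ? = 450, so (1,1) = 57.
Row 2: 117 + 93 + 54 + 105 + ? = 450, so (2,1) = 81.

81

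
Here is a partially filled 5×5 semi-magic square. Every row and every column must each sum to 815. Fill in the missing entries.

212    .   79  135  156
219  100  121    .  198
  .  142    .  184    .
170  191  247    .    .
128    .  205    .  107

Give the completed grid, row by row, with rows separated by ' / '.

From row 1, 815 − (212 + 79 + 135 + 156) gives (1,2) = 233.
Using row 2: 219 + 100 + 121 + 198 + ? → (2,4) = 815 − 638 = 177.
The remaining cell in column 1 is (3,1) = 815 − 729 = 86.
Using column 2: 233 + 100 + 142 + 191 + ? → (5,2) = 815 − 666 = 149.
Using column 3: 79 + 121 + 247 + 205 + ? → (3,3) = 815 − 652 = 163.
From row 3, 815 − (86 + 142 + 163 + 184) gives (3,5) = 240.
Row 5 needs 815; the known cells sum to 589, so (5,4) = 226.
Column 4: 135 + 177 + 184 + 226 + ? = 815, so (4,4) = 93.
Using column 5: 156 + 198 + 240 + 107 + ? → (4,5) = 815 − 701 = 114.

212 233 79 135 156 / 219 100 121 177 198 / 86 142 163 184 240 / 170 191 247 93 114 / 128 149 205 226 107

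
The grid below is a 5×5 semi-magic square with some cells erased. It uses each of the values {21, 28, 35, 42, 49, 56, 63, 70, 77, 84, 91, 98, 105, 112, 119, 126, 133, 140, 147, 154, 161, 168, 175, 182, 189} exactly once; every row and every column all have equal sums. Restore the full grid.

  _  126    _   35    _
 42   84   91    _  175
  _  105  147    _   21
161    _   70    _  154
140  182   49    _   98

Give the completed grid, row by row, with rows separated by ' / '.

The 25 entries sum to 2625, so each line sums to 2625/5 = 525.
Row 2 needs 525; the known cells sum to 392, so (2,4) = 133.
The remaining cell in row 5 is (5,4) = 525 − 469 = 56.
Column 2: 126 + 84 + 105 + 182 + ? = 525, so (4,2) = 28.
Column 3: 91 + 147 + 70 + 49 + ? = 525, so (1,3) = 168.
Using column 5: 175 + 21 + 154 + 98 + ? → (1,5) = 525 − 448 = 77.
Row 1 must total 525; the given cells sum to 406, so (1,1) = 119.
Row 4 must total 525; the given cells sum to 413, so (4,4) = 112.
Column 1: 119 + 42 + 161 + 140 + ? = 525, so (3,1) = 63.
The remaining cell in column 4 is (3,4) = 525 − 336 = 189.

119 126 168 35 77 / 42 84 91 133 175 / 63 105 147 189 21 / 161 28 70 112 154 / 140 182 49 56 98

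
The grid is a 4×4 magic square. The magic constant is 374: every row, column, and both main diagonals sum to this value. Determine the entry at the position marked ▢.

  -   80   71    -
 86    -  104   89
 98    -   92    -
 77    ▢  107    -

116

The remaining cell in row 2 is (2,2) = 374 − 279 = 95.
The remaining cell in column 1 is (1,1) = 374 − 261 = 113.
Main diagonal needs 374; the known cells sum to 300, so (4,4) = 74.
Row 1: 113 + 80 + 71 + ? = 374, so (1,4) = 110.
The remaining cell in row 4 is (4,2) = 374 − 258 = 116.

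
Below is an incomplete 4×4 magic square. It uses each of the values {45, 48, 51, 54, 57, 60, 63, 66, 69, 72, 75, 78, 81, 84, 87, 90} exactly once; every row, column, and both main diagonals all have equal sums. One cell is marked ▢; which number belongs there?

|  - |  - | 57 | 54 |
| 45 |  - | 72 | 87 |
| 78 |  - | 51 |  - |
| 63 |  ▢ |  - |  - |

48

The 16 entries sum to 1080, so each line sums to 1080/4 = 270.
Using row 2: 45 + 72 + 87 + ? → (2,2) = 270 − 204 = 66.
The remaining cell in column 1 is (1,1) = 270 − 186 = 84.
Column 3: 57 + 72 + 51 + ? = 270, so (4,3) = 90.
Main diagonal needs 270; the known cells sum to 201, so (4,4) = 69.
From anti-diagonal, 270 − (54 + 72 + 63) gives (3,2) = 81.
From row 1, 270 − (84 + 57 + 54) gives (1,2) = 75.
From row 3, 270 − (78 + 81 + 51) gives (3,4) = 60.
Row 4 must total 270; the given cells sum to 222, so (4,2) = 48.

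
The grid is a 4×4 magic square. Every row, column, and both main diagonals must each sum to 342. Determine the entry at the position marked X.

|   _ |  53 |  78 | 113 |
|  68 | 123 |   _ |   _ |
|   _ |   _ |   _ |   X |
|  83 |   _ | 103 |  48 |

Row 1 must total 342; the given cells sum to 244, so (1,1) = 98.
Row 4 must total 342; the given cells sum to 234, so (4,2) = 108.
Column 1 needs 342; the known cells sum to 249, so (3,1) = 93.
The remaining cell in column 2 is (3,2) = 342 − 284 = 58.
From main diagonal, 342 − (98 + 123 + 48) gives (3,3) = 73.
Using anti-diagonal: 113 + 58 + 83 + ? → (2,3) = 342 − 254 = 88.
Using row 2: 68 + 123 + 88 + ? → (2,4) = 342 − 279 = 63.
Row 3 must total 342; the given cells sum to 224, so (3,4) = 118.

118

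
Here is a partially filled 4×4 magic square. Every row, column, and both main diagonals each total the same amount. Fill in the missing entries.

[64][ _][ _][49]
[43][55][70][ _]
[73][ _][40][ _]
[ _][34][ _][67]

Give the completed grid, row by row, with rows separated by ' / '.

Main diagonal is already complete: 64 + 55 + 40 + 67 = 226, so that is the magic constant.
The remaining cell in row 2 is (2,4) = 226 − 168 = 58.
Column 1: 64 + 43 + 73 + ? = 226, so (4,1) = 46.
Column 4 must total 226; the given cells sum to 174, so (3,4) = 52.
Using anti-diagonal: 49 + 70 + 46 + ? → (3,2) = 226 − 165 = 61.
The remaining cell in row 4 is (4,3) = 226 − 147 = 79.
From column 2, 226 − (55 + 61 + 34) gives (1,2) = 76.
Column 3: 70 + 40 + 79 + ? = 226, so (1,3) = 37.

64 76 37 49 / 43 55 70 58 / 73 61 40 52 / 46 34 79 67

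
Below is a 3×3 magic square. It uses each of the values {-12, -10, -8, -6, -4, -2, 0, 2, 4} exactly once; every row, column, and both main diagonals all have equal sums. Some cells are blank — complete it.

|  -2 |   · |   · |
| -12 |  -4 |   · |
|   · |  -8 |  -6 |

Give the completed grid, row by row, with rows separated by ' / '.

-2 0 -10 / -12 -4 4 / 2 -8 -6

The 9 entries sum to -36, so each line sums to -36/3 = -12.
From row 2, -12 − (-12 + (-4)) gives (2,3) = 4.
The remaining cell in row 3 is (3,1) = -12 − (-14) = 2.
Using column 2: -4 + (-8) + ? → (1,2) = -12 − (-12) = 0.
Column 3 must total -12; the given cells sum to -2, so (1,3) = -10.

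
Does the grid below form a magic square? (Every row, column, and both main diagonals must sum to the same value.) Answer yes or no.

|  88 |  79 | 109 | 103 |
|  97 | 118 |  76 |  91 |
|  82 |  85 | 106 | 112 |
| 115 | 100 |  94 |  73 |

Row 1: 88 + 79 + 109 + 103 = 379.
Row 2: 97 + 118 + 76 + 91 = 382.
Row 3: 82 + 85 + 106 + 112 = 385.
Row 4: 115 + 100 + 94 + 73 = 382.
Column 1: 88 + 97 + 82 + 115 = 382.
Column 2: 79 + 118 + 85 + 100 = 382.
Column 3: 109 + 76 + 106 + 94 = 385.
Column 4: 103 + 91 + 112 + 73 = 379.
Main diagonal: 88 + 118 + 106 + 73 = 385.
Anti-diagonal: 103 + 76 + 85 + 115 = 379.

No — row 4 sums to 382 but row 1 sums to 379.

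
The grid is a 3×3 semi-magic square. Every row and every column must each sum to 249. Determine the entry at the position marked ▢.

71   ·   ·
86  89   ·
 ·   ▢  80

Row 2 needs 249; the known cells sum to 175, so (2,3) = 74.
From column 1, 249 − (71 + 86) gives (3,1) = 92.
The remaining cell in column 3 is (1,3) = 249 − 154 = 95.
Row 1 needs 249; the known cells sum to 166, so (1,2) = 83.
From row 3, 249 − (92 + 80) gives (3,2) = 77.

77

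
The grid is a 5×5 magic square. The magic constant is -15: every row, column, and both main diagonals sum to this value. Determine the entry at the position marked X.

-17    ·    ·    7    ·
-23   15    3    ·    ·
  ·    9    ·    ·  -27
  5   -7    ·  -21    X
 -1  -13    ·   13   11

From row 5, -15 − (-1 + (-13) + 13 + 11) gives (5,3) = -25.
The remaining cell in column 1 is (3,1) = -15 − (-36) = 21.
Column 2 needs -15; the known cells sum to 4, so (1,2) = -19.
The remaining cell in main diagonal is (3,3) = -15 − (-12) = -3.
The remaining cell in row 3 is (3,4) = -15 − 0 = -15.
From column 4, -15 − (7 + (-15) + (-21) + 13) gives (2,4) = 1.
From anti-diagonal, -15 − (1 + (-3) + (-7) + (-1)) gives (1,5) = -5.
The remaining cell in row 1 is (1,3) = -15 − (-34) = 19.
Using row 2: -23 + 15 + 3 + 1 + ? → (2,5) = -15 − (-4) = -11.
Column 3 must total -15; the given cells sum to -6, so (4,3) = -9.
Using column 5: -5 + (-11) + (-27) + 11 + ? → (4,5) = -15 − (-32) = 17.

17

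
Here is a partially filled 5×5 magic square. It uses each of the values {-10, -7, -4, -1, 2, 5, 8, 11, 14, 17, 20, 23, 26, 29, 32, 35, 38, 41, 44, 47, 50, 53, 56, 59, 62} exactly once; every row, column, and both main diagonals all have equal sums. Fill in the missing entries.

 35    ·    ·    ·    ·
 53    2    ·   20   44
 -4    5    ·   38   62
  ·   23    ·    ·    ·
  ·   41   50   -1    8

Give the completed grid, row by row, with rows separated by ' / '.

The 25 entries sum to 650, so each line sums to 650/5 = 130.
Row 2 needs 130; the known cells sum to 119, so (2,3) = 11.
Using row 3: -4 + 5 + 38 + 62 + ? → (3,3) = 130 − 101 = 29.
Using row 5: 41 + 50 + (-1) + 8 + ? → (5,1) = 130 − 98 = 32.
From column 1, 130 − (35 + 53 + (-4) + 32) gives (4,1) = 14.
The remaining cell in column 2 is (1,2) = 130 − 71 = 59.
The remaining cell in main diagonal is (4,4) = 130 − 74 = 56.
Anti-diagonal must total 130; the given cells sum to 104, so (1,5) = 26.
Using column 4: 20 + 38 + 56 + (-1) + ? → (1,4) = 130 − 113 = 17.
Column 5 needs 130; the known cells sum to 140, so (4,5) = -10.
Row 1 must total 130; the given cells sum to 137, so (1,3) = -7.
Row 4 must total 130; the given cells sum to 83, so (4,3) = 47.

35 59 -7 17 26 / 53 2 11 20 44 / -4 5 29 38 62 / 14 23 47 56 -10 / 32 41 50 -1 8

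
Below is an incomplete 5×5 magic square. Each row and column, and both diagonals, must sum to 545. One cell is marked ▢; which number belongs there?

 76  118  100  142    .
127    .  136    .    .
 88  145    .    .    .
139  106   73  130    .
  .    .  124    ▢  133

91

The remaining cell in row 1 is (1,5) = 545 − 436 = 109.
From row 4, 545 − (139 + 106 + 73 + 130) gives (4,5) = 97.
Column 1 must total 545; the given cells sum to 430, so (5,1) = 115.
Using column 3: 100 + 136 + 73 + 124 + ? → (3,3) = 545 − 433 = 112.
From main diagonal, 545 − (76 + 112 + 130 + 133) gives (2,2) = 94.
From anti-diagonal, 545 − (109 + 112 + 106 + 115) gives (2,4) = 103.
Row 2: 127 + 94 + 136 + 103 + ? = 545, so (2,5) = 85.
From column 2, 545 − (118 + 94 + 145 + 106) gives (5,2) = 82.
Using column 5: 109 + 85 + 97 + 133 + ? → (3,5) = 545 − 424 = 121.
Row 3: 88 + 145 + 112 + 121 + ? = 545, so (3,4) = 79.
From row 5, 545 − (115 + 82 + 124 + 133) gives (5,4) = 91.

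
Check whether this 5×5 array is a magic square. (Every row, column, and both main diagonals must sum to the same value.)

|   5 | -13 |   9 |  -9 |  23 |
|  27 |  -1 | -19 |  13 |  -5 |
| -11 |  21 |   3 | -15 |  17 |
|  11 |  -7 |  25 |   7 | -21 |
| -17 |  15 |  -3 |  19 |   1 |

Row 1: 5 + (-13) + 9 + (-9) + 23 = 15.
Row 2: 27 + (-1) + (-19) + 13 + (-5) = 15.
Row 3: -11 + 21 + 3 + (-15) + 17 = 15.
Row 4: 11 + (-7) + 25 + 7 + (-21) = 15.
Row 5: -17 + 15 + (-3) + 19 + 1 = 15.
Column 1: 5 + 27 + (-11) + 11 + (-17) = 15.
Column 2: -13 + (-1) + 21 + (-7) + 15 = 15.
Column 3: 9 + (-19) + 3 + 25 + (-3) = 15.
Column 4: -9 + 13 + (-15) + 7 + 19 = 15.
Column 5: 23 + (-5) + 17 + (-21) + 1 = 15.
Main diagonal: 5 + (-1) + 3 + 7 + 1 = 15.
Anti-diagonal: 23 + 13 + 3 + (-7) + (-17) = 15.
All lines sum to 15.

Yes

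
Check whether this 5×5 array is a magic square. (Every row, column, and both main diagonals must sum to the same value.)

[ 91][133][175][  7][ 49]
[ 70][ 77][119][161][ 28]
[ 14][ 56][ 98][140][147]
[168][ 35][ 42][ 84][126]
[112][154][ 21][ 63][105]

Row 1: 91 + 133 + 175 + 7 + 49 = 455.
Row 2: 70 + 77 + 119 + 161 + 28 = 455.
Row 3: 14 + 56 + 98 + 140 + 147 = 455.
Row 4: 168 + 35 + 42 + 84 + 126 = 455.
Row 5: 112 + 154 + 21 + 63 + 105 = 455.
Column 1: 91 + 70 + 14 + 168 + 112 = 455.
Column 2: 133 + 77 + 56 + 35 + 154 = 455.
Column 3: 175 + 119 + 98 + 42 + 21 = 455.
Column 4: 7 + 161 + 140 + 84 + 63 = 455.
Column 5: 49 + 28 + 147 + 126 + 105 = 455.
Main diagonal: 91 + 77 + 98 + 84 + 105 = 455.
Anti-diagonal: 49 + 161 + 98 + 35 + 112 = 455.
All lines sum to 455.

Yes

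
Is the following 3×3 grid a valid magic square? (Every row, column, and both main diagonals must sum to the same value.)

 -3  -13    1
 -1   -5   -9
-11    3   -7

Row 1: -3 + (-13) + 1 = -15.
Row 2: -1 + (-5) + (-9) = -15.
Row 3: -11 + 3 + (-7) = -15.
Column 1: -3 + (-1) + (-11) = -15.
Column 2: -13 + (-5) + 3 = -15.
Column 3: 1 + (-9) + (-7) = -15.
Main diagonal: -3 + (-5) + (-7) = -15.
Anti-diagonal: 1 + (-5) + (-11) = -15.
All lines sum to -15.

Yes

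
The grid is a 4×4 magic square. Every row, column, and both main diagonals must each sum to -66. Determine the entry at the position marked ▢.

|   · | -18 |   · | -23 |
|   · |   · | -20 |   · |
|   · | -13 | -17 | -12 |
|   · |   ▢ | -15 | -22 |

-19

Row 3 needs -66; the known cells sum to -42, so (3,1) = -24.
Column 3: -20 + (-17) + (-15) + ? = -66, so (1,3) = -14.
The remaining cell in column 4 is (2,4) = -66 − (-57) = -9.
Anti-diagonal needs -66; the known cells sum to -56, so (4,1) = -10.
Row 1 must total -66; the given cells sum to -55, so (1,1) = -11.
Row 4: -10 + (-15) + (-22) + ? = -66, so (4,2) = -19.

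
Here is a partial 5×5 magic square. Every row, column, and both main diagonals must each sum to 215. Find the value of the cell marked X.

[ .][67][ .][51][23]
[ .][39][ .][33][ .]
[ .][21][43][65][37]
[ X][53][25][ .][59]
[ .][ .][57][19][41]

31

From row 3, 215 − (21 + 43 + 65 + 37) gives (3,1) = 49.
Column 2 must total 215; the given cells sum to 180, so (5,2) = 35.
From column 4, 215 − (51 + 33 + 65 + 19) gives (4,4) = 47.
The remaining cell in column 5 is (2,5) = 215 − 160 = 55.
Using main diagonal: 39 + 43 + 47 + 41 + ? → (1,1) = 215 − 170 = 45.
From anti-diagonal, 215 − (23 + 33 + 43 + 53) gives (5,1) = 63.
Using row 1: 45 + 67 + 51 + 23 + ? → (1,3) = 215 − 186 = 29.
Row 4: 53 + 25 + 47 + 59 + ? = 215, so (4,1) = 31.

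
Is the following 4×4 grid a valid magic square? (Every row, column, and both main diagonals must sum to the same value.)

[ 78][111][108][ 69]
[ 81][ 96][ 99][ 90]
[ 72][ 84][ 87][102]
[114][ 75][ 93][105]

No — column 3 sums to 387 but anti-diagonal sums to 366.

Row 1: 78 + 111 + 108 + 69 = 366.
Row 2: 81 + 96 + 99 + 90 = 366.
Row 3: 72 + 84 + 87 + 102 = 345.
Row 4: 114 + 75 + 93 + 105 = 387.
Column 1: 78 + 81 + 72 + 114 = 345.
Column 2: 111 + 96 + 84 + 75 = 366.
Column 3: 108 + 99 + 87 + 93 = 387.
Column 4: 69 + 90 + 102 + 105 = 366.
Main diagonal: 78 + 96 + 87 + 105 = 366.
Anti-diagonal: 69 + 99 + 84 + 114 = 366.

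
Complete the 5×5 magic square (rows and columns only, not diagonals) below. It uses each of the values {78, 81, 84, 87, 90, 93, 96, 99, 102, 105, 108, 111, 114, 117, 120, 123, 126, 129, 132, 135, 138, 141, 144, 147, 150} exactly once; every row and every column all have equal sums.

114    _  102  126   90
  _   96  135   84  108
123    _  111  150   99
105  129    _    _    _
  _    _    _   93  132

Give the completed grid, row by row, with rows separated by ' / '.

The 25 entries sum to 2850, so each line sums to 2850/5 = 570.
The remaining cell in row 1 is (1,2) = 570 − 432 = 138.
The remaining cell in row 2 is (2,1) = 570 − 423 = 147.
Using row 3: 123 + 111 + 150 + 99 + ? → (3,2) = 570 − 483 = 87.
From column 1, 570 − (114 + 147 + 123 + 105) gives (5,1) = 81.
The remaining cell in column 2 is (5,2) = 570 − 450 = 120.
From column 4, 570 − (126 + 84 + 150 + 93) gives (4,4) = 117.
From column 5, 570 − (90 + 108 + 99 + 132) gives (4,5) = 141.
From row 4, 570 − (105 + 129 + 117 + 141) gives (4,3) = 78.
Row 5 must total 570; the given cells sum to 426, so (5,3) = 144.

114 138 102 126 90 / 147 96 135 84 108 / 123 87 111 150 99 / 105 129 78 117 141 / 81 120 144 93 132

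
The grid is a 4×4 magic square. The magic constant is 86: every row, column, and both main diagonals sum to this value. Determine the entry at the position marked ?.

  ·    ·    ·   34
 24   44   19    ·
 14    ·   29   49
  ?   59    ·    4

39

Row 2 needs 86; the known cells sum to 87, so (2,4) = -1.
Row 3 needs 86; the known cells sum to 92, so (3,2) = -6.
Column 2 needs 86; the known cells sum to 97, so (1,2) = -11.
Main diagonal: 44 + 29 + 4 + ? = 86, so (1,1) = 9.
Anti-diagonal must total 86; the given cells sum to 47, so (4,1) = 39.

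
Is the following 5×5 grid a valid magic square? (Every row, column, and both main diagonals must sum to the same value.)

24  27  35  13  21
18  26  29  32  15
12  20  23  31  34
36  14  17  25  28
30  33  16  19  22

Yes

Row 1: 24 + 27 + 35 + 13 + 21 = 120.
Row 2: 18 + 26 + 29 + 32 + 15 = 120.
Row 3: 12 + 20 + 23 + 31 + 34 = 120.
Row 4: 36 + 14 + 17 + 25 + 28 = 120.
Row 5: 30 + 33 + 16 + 19 + 22 = 120.
Column 1: 24 + 18 + 12 + 36 + 30 = 120.
Column 2: 27 + 26 + 20 + 14 + 33 = 120.
Column 3: 35 + 29 + 23 + 17 + 16 = 120.
Column 4: 13 + 32 + 31 + 25 + 19 = 120.
Column 5: 21 + 15 + 34 + 28 + 22 = 120.
Main diagonal: 24 + 26 + 23 + 25 + 22 = 120.
Anti-diagonal: 21 + 32 + 23 + 14 + 30 = 120.
All lines sum to 120.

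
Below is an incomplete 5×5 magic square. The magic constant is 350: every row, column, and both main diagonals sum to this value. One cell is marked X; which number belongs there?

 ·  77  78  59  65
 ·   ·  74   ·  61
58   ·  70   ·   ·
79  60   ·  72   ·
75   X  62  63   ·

81

Row 1 must total 350; the given cells sum to 279, so (1,1) = 71.
The remaining cell in column 1 is (2,1) = 350 − 283 = 67.
Column 3 must total 350; the given cells sum to 284, so (4,3) = 66.
Anti-diagonal must total 350; the given cells sum to 270, so (2,4) = 80.
From row 2, 350 − (67 + 74 + 80 + 61) gives (2,2) = 68.
Row 4: 79 + 60 + 66 + 72 + ? = 350, so (4,5) = 73.
The remaining cell in column 4 is (3,4) = 350 − 274 = 76.
Main diagonal must total 350; the given cells sum to 281, so (5,5) = 69.
The remaining cell in row 5 is (5,2) = 350 − 269 = 81.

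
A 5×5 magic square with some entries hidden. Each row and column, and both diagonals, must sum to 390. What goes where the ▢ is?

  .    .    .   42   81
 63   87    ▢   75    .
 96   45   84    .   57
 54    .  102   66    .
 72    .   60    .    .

Row 3 must total 390; the given cells sum to 282, so (3,4) = 108.
Column 1: 63 + 96 + 54 + 72 + ? = 390, so (1,1) = 105.
Column 4 needs 390; the known cells sum to 291, so (5,4) = 99.
The remaining cell in main diagonal is (5,5) = 390 − 342 = 48.
The remaining cell in anti-diagonal is (4,2) = 390 − 312 = 78.
Row 4: 54 + 78 + 102 + 66 + ? = 390, so (4,5) = 90.
Row 5 needs 390; the known cells sum to 279, so (5,2) = 111.
Column 2 needs 390; the known cells sum to 321, so (1,2) = 69.
From column 5, 390 − (81 + 57 + 90 + 48) gives (2,5) = 114.
Row 1 must total 390; the given cells sum to 297, so (1,3) = 93.
Row 2: 63 + 87 + 75 + 114 + ? = 390, so (2,3) = 51.

51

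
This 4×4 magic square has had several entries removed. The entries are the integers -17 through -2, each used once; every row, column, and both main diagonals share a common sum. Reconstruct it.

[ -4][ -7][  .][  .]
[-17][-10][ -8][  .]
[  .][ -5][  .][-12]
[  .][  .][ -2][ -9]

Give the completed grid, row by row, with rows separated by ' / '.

-4 -7 -13 -14 / -17 -10 -8 -3 / -6 -5 -15 -12 / -11 -16 -2 -9

The entries are -17 through -2, which sum to -152, so each line sums to -152/4 = -38.
The remaining cell in row 2 is (2,4) = -38 − (-35) = -3.
Column 2 must total -38; the given cells sum to -22, so (4,2) = -16.
From column 4, -38 − (-3 + (-12) + (-9)) gives (1,4) = -14.
Using main diagonal: -4 + (-10) + (-9) + ? → (3,3) = -38 − (-23) = -15.
Anti-diagonal must total -38; the given cells sum to -27, so (4,1) = -11.
Row 1: -4 + (-7) + (-14) + ? = -38, so (1,3) = -13.
Row 3 needs -38; the known cells sum to -32, so (3,1) = -6.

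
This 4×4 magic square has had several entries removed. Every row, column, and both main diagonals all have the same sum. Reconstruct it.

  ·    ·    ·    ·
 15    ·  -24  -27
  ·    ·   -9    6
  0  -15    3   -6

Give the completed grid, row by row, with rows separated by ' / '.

-21 -18 12 9 / 15 18 -24 -27 / -12 -3 -9 6 / 0 -15 3 -6

Row 4 is already complete: 0 + -15 + 3 + -6 = -18, so that is the magic constant.
The remaining cell in row 2 is (2,2) = -18 − (-36) = 18.
From column 3, -18 − (-24 + (-9) + 3) gives (1,3) = 12.
The remaining cell in column 4 is (1,4) = -18 − (-27) = 9.
Main diagonal needs -18; the known cells sum to 3, so (1,1) = -21.
Anti-diagonal must total -18; the given cells sum to -15, so (3,2) = -3.
Row 1: -21 + 12 + 9 + ? = -18, so (1,2) = -18.
Row 3: -3 + (-9) + 6 + ? = -18, so (3,1) = -12.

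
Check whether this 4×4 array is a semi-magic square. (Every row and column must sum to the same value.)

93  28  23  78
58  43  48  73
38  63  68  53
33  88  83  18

Row 1: 93 + 28 + 23 + 78 = 222.
Row 2: 58 + 43 + 48 + 73 = 222.
Row 3: 38 + 63 + 68 + 53 = 222.
Row 4: 33 + 88 + 83 + 18 = 222.
Column 1: 93 + 58 + 38 + 33 = 222.
Column 2: 28 + 43 + 63 + 88 = 222.
Column 3: 23 + 48 + 68 + 83 = 222.
Column 4: 78 + 73 + 53 + 18 = 222.
All lines sum to 222.

Yes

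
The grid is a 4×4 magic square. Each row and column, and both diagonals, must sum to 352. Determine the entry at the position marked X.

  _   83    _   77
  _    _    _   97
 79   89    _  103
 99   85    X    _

93

Row 3 needs 352; the known cells sum to 271, so (3,3) = 81.
Column 2 must total 352; the given cells sum to 257, so (2,2) = 95.
From column 4, 352 − (77 + 97 + 103) gives (4,4) = 75.
Main diagonal: 95 + 81 + 75 + ? = 352, so (1,1) = 101.
Anti-diagonal must total 352; the given cells sum to 265, so (2,3) = 87.
Row 1: 101 + 83 + 77 + ? = 352, so (1,3) = 91.
The remaining cell in row 2 is (2,1) = 352 − 279 = 73.
The remaining cell in row 4 is (4,3) = 352 − 259 = 93.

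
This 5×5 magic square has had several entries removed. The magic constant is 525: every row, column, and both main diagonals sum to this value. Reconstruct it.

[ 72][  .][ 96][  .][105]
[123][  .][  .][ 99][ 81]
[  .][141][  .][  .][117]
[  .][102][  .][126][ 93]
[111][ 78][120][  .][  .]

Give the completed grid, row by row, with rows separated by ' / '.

Column 5: 105 + 81 + 117 + 93 + ? = 525, so (5,5) = 129.
Anti-diagonal needs 525; the known cells sum to 417, so (3,3) = 108.
From row 5, 525 − (111 + 78 + 120 + 129) gives (5,4) = 87.
Main diagonal: 72 + 108 + 126 + 129 + ? = 525, so (2,2) = 90.
From row 2, 525 − (123 + 90 + 99 + 81) gives (2,3) = 132.
Using column 2: 90 + 141 + 102 + 78 + ? → (1,2) = 525 − 411 = 114.
Column 3 needs 525; the known cells sum to 456, so (4,3) = 69.
Using row 1: 72 + 114 + 96 + 105 + ? → (1,4) = 525 − 387 = 138.
Using row 4: 102 + 69 + 126 + 93 + ? → (4,1) = 525 − 390 = 135.
The remaining cell in column 1 is (3,1) = 525 − 441 = 84.
From column 4, 525 − (138 + 99 + 126 + 87) gives (3,4) = 75.

72 114 96 138 105 / 123 90 132 99 81 / 84 141 108 75 117 / 135 102 69 126 93 / 111 78 120 87 129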